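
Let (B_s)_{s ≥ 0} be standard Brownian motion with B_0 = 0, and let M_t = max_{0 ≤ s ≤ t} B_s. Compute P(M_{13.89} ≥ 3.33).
P(M_{13.89} ≥ 3.33) = 2·P(B_{13.89} ≥ 3.33) = 2(1 − Φ(3.33/√13.89)) ≈ 0.3716

By the reflection principle for Brownian motion, P(M_t ≥ a) = 2 · P(B_t ≥ a) for a ≥ 0. Since B_t ~ N(0, t), P(B_t ≥ 3.33) = 1 − Φ(3.33/√t) = 1 − Φ(3.33/√13.89) = 1 − Φ(0.8935). So
  P(M_{13.89} ≥ 3.33) = 2(1 − Φ(0.8935)) ≈ 0.3716.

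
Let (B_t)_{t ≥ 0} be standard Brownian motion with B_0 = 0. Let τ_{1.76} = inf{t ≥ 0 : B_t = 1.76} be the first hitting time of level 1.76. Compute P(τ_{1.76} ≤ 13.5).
P(τ_{1.76} ≤ 13.5) = 2(1 − Φ(1.76/√13.5)) = 2(1 − Φ(0.4790)) ≈ 0.6319

By the reflection principle for standard BM, P(τ_b ≤ t) = 2 · P(B_t ≥ b). Since B_t ~ N(0, t), P(B_t ≥ 1.76) = 1 − Φ(1.76/√t) = 1 − Φ(1.76/√13.5) = 1 − Φ(0.4790) ≈ 0.31597. Doubling: P(τ_{1.76} ≤ 13.5) ≈ 2 · 0.31597 = 0.63194 ≈ 0.6319.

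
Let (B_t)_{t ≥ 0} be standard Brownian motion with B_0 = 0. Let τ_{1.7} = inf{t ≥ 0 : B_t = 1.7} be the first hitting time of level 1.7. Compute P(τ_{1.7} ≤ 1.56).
P(τ_{1.7} ≤ 1.56) = 2(1 − Φ(1.7/√1.56)) = 2(1 − Φ(1.3611)) ≈ 0.1735

By the reflection principle for standard BM, P(τ_b ≤ t) = 2 · P(B_t ≥ b). Since B_t ~ N(0, t), P(B_t ≥ 1.7) = 1 − Φ(1.7/√t) = 1 − Φ(1.7/√1.56) = 1 − Φ(1.3611) ≈ 0.08674. Doubling: P(τ_{1.7} ≤ 1.56) ≈ 2 · 0.08674 = 0.17348 ≈ 0.1735.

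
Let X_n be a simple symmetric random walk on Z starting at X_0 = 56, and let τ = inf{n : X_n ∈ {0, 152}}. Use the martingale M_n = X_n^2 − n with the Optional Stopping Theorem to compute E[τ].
E[τ] = 5376

M_n = X_n^2 − n is a martingale (since E[X_{n+1}^2 | F_n] = X_n^2 + 1). By OST (τ has finite mean in a bounded region), E[M_τ] = E[M_0] = X_0^2 − 0 = 56^2 = 3136. Also E[M_τ] = E[X_τ^2] − E[τ]. The walk exits at 0 or 152, with P(hit 152 first) = 56/152, so E[X_τ^2] = 152^2 · 56/152 + 0 = 8512. Thus E[τ] = E[X_τ^2] − E[M_τ] = 8512 − 3136 = 5376 = 56(152 − 56) = 5376.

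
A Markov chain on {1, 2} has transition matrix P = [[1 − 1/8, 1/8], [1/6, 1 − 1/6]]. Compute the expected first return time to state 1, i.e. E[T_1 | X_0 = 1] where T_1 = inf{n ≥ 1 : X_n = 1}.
E[T_1 | X_0 = 1] = 1/π_1 = 7/4

For an irreducible recurrent Markov chain with stationary distribution π, E[T_i | X_0 = i] = 1/π_i (Kac's formula). Here π_1 = (1/6)/(1/8 + 1/6) = (1/6)/(7/24) = 4/7, so E[T_1 | X_0 = 1] = 1/π_1 = (1/8 + 1/6)/(1/6) = (7/24)/(1/6) = 7/4.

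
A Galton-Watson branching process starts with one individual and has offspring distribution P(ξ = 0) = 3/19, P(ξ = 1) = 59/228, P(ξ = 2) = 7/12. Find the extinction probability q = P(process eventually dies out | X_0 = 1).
q = 36/133

The pgf is f(s) = 3/19 + 59/228·s + 7/12·s². The extinction probability q is the smallest fixed point of f in [0, 1]. Setting s = f(s):
  7/12·s² + (59/228 − 1)·s + 3/19 = 0
  7/12·s² − (3/19 + 7/12)·s + 3/19 = 0
which factors as (s − 1)·(7/12·s − 3/19) = 0, giving roots s = 1 and s = (3/19)/(7/12) = 36/133.
Mean offspring μ = 59/228 + 2·7/12 = 325/228 > 1 (supercritical), so q < 1. The extinction probability is the smaller root: q = (3/19)/(7/12) = 36/133.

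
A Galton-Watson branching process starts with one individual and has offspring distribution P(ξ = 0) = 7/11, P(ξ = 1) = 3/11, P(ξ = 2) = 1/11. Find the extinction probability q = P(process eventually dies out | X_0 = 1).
q = 1

Mean offspring μ = 0·7/11 + 1·3/11 + 2·1/11 = 5/11 ≤ 1. For μ ≤ 1 with offspring not concentrated at 1, the Galton-Watson process goes extinct almost surely, so q = 1.
(Algebraic check: The pgf is f(s) = 7/11 + 3/11·s + 1/11·s². The extinction probability q is the smallest fixed point of f in [0, 1]. Setting s = f(s):
  1/11·s² + (3/11 − 1)·s + 7/11 = 0
  1/11·s² − (7/11 + 1/11)·s + 7/11 = 0
which factors as (s − 1)·(1/11·s − 7/11) = 0, giving roots s = 1 and s = (7/11)/(1/11) = 7. Since 7 ≥ 1, the smallest root in [0, 1] is s = 1.)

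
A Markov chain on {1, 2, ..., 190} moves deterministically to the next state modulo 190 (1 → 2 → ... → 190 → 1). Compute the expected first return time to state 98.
E[T_98 | X_0 = 98] = 190

The chain cycles deterministically, so starting at state 98 it returns in exactly 190 steps. Equivalently, the stationary distribution is uniform π_j = 1/190 for every state j, so by Kac's formula E[T_98] = 1/π_98 = 190.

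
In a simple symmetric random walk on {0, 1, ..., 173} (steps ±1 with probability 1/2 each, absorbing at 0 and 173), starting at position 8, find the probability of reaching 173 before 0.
P(hit 173 before 0) = 8/173

Let u_k = P(hit 173 before 0 | start at k). Then u_0 = 0, u_173 = 1, and u_k = u_{k-1}/2 + u_{k+1}/2 for 1 ≤ k ≤ 172. This harmonic recurrence is solved by u_k = k/173, giving u_8 = 8/173.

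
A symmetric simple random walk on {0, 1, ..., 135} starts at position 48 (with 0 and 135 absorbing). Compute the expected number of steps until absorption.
E[τ | X_0 = 48] = 4176

Let v_k = E[τ | X_0 = k]. Boundary: v_0 = v_135 = 0. Recurrence: v_k = 1 + (v_{k-1} + v_{k+1})/2 for 1 ≤ k ≤ 134. The particular solution to v_k − (v_{k-1} + v_{k+1})/2 = 1 is v_k = −k^2. Adding homogeneous solution A + B k and matching boundaries gives v_k = k (135 − k). Substituting k = 48: v_48 = 48 · 87 = 4176.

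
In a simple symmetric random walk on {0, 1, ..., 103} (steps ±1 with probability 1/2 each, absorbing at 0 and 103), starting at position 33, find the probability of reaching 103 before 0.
P(hit 103 before 0) = 33/103

Let u_k = P(hit 103 before 0 | start at k). Then u_0 = 0, u_103 = 1, and u_k = u_{k-1}/2 + u_{k+1}/2 for 1 ≤ k ≤ 102. This harmonic recurrence is solved by u_k = k/103, giving u_33 = 33/103.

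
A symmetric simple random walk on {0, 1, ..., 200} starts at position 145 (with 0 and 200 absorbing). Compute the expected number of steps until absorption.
E[τ | X_0 = 145] = 7975

Let v_k = E[τ | X_0 = k]. Boundary: v_0 = v_200 = 0. Recurrence: v_k = 1 + (v_{k-1} + v_{k+1})/2 for 1 ≤ k ≤ 199. The particular solution to v_k − (v_{k-1} + v_{k+1})/2 = 1 is v_k = −k^2. Adding homogeneous solution A + B k and matching boundaries gives v_k = k (200 − k). Substituting k = 145: v_145 = 145 · 55 = 7975.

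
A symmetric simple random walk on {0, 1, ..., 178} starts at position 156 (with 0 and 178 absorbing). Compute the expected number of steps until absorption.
E[τ | X_0 = 156] = 3432

Let v_k = E[τ | X_0 = k]. Boundary: v_0 = v_178 = 0. Recurrence: v_k = 1 + (v_{k-1} + v_{k+1})/2 for 1 ≤ k ≤ 177. The particular solution to v_k − (v_{k-1} + v_{k+1})/2 = 1 is v_k = −k^2. Adding homogeneous solution A + B k and matching boundaries gives v_k = k (178 − k). Substituting k = 156: v_156 = 156 · 22 = 3432.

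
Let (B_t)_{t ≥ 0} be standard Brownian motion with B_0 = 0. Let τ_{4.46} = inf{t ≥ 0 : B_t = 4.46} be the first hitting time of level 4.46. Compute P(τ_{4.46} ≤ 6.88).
P(τ_{4.46} ≤ 6.88) = 2(1 − Φ(4.46/√6.88)) = 2(1 − Φ(1.7004)) ≈ 0.0891

By the reflection principle for standard BM, P(τ_b ≤ t) = 2 · P(B_t ≥ b). Since B_t ~ N(0, t), P(B_t ≥ 4.46) = 1 − Φ(4.46/√t) = 1 − Φ(4.46/√6.88) = 1 − Φ(1.7004) ≈ 0.04453. Doubling: P(τ_{4.46} ≤ 6.88) ≈ 2 · 0.04453 = 0.08906 ≈ 0.0891.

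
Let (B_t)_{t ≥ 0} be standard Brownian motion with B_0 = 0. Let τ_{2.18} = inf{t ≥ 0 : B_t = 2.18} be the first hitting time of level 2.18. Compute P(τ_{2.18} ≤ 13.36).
P(τ_{2.18} ≤ 13.36) = 2(1 − Φ(2.18/√13.36)) = 2(1 − Φ(0.5964)) ≈ 0.5509

By the reflection principle for standard BM, P(τ_b ≤ t) = 2 · P(B_t ≥ b). Since B_t ~ N(0, t), P(B_t ≥ 2.18) = 1 − Φ(2.18/√t) = 1 − Φ(2.18/√13.36) = 1 − Φ(0.5964) ≈ 0.27545. Doubling: P(τ_{2.18} ≤ 13.36) ≈ 2 · 0.27545 = 0.55090 ≈ 0.5509.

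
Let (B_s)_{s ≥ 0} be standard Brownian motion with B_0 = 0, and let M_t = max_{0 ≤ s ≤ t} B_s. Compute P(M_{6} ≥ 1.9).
P(M_{6} ≥ 1.9) = 2·P(B_{6} ≥ 1.9) = 2(1 − Φ(1.9/√6)) ≈ 0.4379

By the reflection principle for Brownian motion, P(M_t ≥ a) = 2 · P(B_t ≥ a) for a ≥ 0. Since B_t ~ N(0, t), P(B_t ≥ 1.9) = 1 − Φ(1.9/√t) = 1 − Φ(1.9/√6) = 1 − Φ(0.7757). So
  P(M_{6} ≥ 1.9) = 2(1 − Φ(0.7757)) ≈ 0.4379.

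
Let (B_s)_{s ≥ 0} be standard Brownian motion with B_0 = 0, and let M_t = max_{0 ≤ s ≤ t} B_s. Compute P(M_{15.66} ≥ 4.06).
P(M_{15.66} ≥ 4.06) = 2·P(B_{15.66} ≥ 4.06) = 2(1 − Φ(4.06/√15.66)) ≈ 0.3049

By the reflection principle for Brownian motion, P(M_t ≥ a) = 2 · P(B_t ≥ a) for a ≥ 0. Since B_t ~ N(0, t), P(B_t ≥ 4.06) = 1 − Φ(4.06/√t) = 1 − Φ(4.06/√15.66) = 1 − Φ(1.0260). So
  P(M_{15.66} ≥ 4.06) = 2(1 − Φ(1.0260)) ≈ 0.3049.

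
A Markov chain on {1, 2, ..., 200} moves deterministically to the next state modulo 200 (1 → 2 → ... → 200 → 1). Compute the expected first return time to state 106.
E[T_106 | X_0 = 106] = 200

The chain cycles deterministically, so starting at state 106 it returns in exactly 200 steps. Equivalently, the stationary distribution is uniform π_j = 1/200 for every state j, so by Kac's formula E[T_106] = 1/π_106 = 200.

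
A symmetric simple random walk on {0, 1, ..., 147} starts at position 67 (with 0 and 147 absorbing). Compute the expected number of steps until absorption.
E[τ | X_0 = 67] = 5360

Let v_k = E[τ | X_0 = k]. Boundary: v_0 = v_147 = 0. Recurrence: v_k = 1 + (v_{k-1} + v_{k+1})/2 for 1 ≤ k ≤ 146. The particular solution to v_k − (v_{k-1} + v_{k+1})/2 = 1 is v_k = −k^2. Adding homogeneous solution A + B k and matching boundaries gives v_k = k (147 − k). Substituting k = 67: v_67 = 67 · 80 = 5360.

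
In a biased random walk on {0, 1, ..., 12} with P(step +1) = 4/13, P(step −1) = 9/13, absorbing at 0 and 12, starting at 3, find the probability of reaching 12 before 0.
P(hit 12 before 0) = (1 − (9/4)^3) / (1 − (9/4)^12) = 262144/424680841

Let u_k denote P(reach 12 before 0 | start at k). Boundary: u_0 = 0, u_12 = 1. Recurrence: u_k = 4/13·u_{k+1} + 9/13·u_{k-1} for 1 ≤ k ≤ 11. Try u_k = A + B·r^k with r = q/p = (9/13)/(4/13) = 9/4. Substitution satisfies the recurrence; boundary conditions give:
  u_k = (1 − r^k) / (1 − r^N) = (1 − (9/4)^3) / (1 − (9/4)^12) = 262144/424680841.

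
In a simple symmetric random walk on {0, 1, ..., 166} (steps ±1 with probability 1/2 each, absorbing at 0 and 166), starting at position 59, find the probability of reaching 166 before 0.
P(hit 166 before 0) = 59/166

Let u_k = P(hit 166 before 0 | start at k). Then u_0 = 0, u_166 = 1, and u_k = u_{k-1}/2 + u_{k+1}/2 for 1 ≤ k ≤ 165. This harmonic recurrence is solved by u_k = k/166, giving u_59 = 59/166.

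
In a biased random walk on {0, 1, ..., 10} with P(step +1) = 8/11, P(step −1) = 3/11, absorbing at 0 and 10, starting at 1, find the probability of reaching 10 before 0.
P(hit 10 before 0) = (1 − (3/8)^1) / (1 − (3/8)^10) = 134217728/214736555

Let u_k denote P(reach 10 before 0 | start at k). Boundary: u_0 = 0, u_10 = 1. Recurrence: u_k = 8/11·u_{k+1} + 3/11·u_{k-1} for 1 ≤ k ≤ 9. Try u_k = A + B·r^k with r = q/p = (3/11)/(8/11) = 3/8. Substitution satisfies the recurrence; boundary conditions give:
  u_k = (1 − r^k) / (1 − r^N) = (1 − (3/8)^1) / (1 − (3/8)^10) = 134217728/214736555.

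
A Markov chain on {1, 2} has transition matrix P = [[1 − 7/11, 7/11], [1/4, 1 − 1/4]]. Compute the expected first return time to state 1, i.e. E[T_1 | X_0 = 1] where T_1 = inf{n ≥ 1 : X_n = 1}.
E[T_1 | X_0 = 1] = 1/π_1 = 39/11

For an irreducible recurrent Markov chain with stationary distribution π, E[T_i | X_0 = i] = 1/π_i (Kac's formula). Here π_1 = (1/4)/(7/11 + 1/4) = (1/4)/(39/44) = 11/39, so E[T_1 | X_0 = 1] = 1/π_1 = (7/11 + 1/4)/(1/4) = (39/44)/(1/4) = 39/11.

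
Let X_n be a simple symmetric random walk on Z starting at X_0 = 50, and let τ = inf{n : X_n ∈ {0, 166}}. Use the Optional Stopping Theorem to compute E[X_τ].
E[X_τ] = 50

X_n is a martingale and τ is a bounded-mean stopping time (indeed τ is finite a.s. with bounded expectation since the walk is in a bounded region). By the OST, E[X_τ] = E[X_0] = 50. Equivalently: E[X_τ] = 166 · P(hit 166 first) + 0 · P(hit 0 first) = 166 · (50/166) = 50.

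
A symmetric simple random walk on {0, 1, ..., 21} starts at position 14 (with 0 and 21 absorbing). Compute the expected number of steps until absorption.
E[τ | X_0 = 14] = 98

Let v_k = E[τ | X_0 = k]. Boundary: v_0 = v_21 = 0. Recurrence: v_k = 1 + (v_{k-1} + v_{k+1})/2 for 1 ≤ k ≤ 20. The particular solution to v_k − (v_{k-1} + v_{k+1})/2 = 1 is v_k = −k^2. Adding homogeneous solution A + B k and matching boundaries gives v_k = k (21 − k). Substituting k = 14: v_14 = 14 · 7 = 98.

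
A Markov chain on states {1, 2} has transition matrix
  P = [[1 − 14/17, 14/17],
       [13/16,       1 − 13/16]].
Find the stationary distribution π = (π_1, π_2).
π_1 = 221/445, π_2 = 224/445

Solve πP = π with π_1 + π_2 = 1. From πP = π: π_1 · (1 − 14/17) + π_2 · 13/16 = π_1 ⇒ π_2 · 13/16 = π_1 · 14/17 ⇒ π_2/π_1 = (14/17)/(13/16) = 224/221. Together with π_1 + π_2 = 1:
  π_1 = (13/16)/(14/17 + 13/16) = (13/16)/(445/272) = 221/445,
  π_2 = (14/17)/(14/17 + 13/16) = (14/17)/(445/272) = 224/445.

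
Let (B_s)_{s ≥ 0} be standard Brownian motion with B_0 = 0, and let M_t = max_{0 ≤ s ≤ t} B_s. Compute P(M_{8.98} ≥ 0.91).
P(M_{8.98} ≥ 0.91) = 2·P(B_{8.98} ≥ 0.91) = 2(1 − Φ(0.91/√8.98)) ≈ 0.7614

By the reflection principle for Brownian motion, P(M_t ≥ a) = 2 · P(B_t ≥ a) for a ≥ 0. Since B_t ~ N(0, t), P(B_t ≥ 0.91) = 1 − Φ(0.91/√t) = 1 − Φ(0.91/√8.98) = 1 − Φ(0.3037). So
  P(M_{8.98} ≥ 0.91) = 2(1 − Φ(0.3037)) ≈ 0.7614.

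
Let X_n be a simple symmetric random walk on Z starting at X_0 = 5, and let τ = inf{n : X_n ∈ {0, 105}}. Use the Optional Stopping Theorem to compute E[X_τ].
E[X_τ] = 5

X_n is a martingale and τ is a bounded-mean stopping time (indeed τ is finite a.s. with bounded expectation since the walk is in a bounded region). By the OST, E[X_τ] = E[X_0] = 5. Equivalently: E[X_τ] = 105 · P(hit 105 first) + 0 · P(hit 0 first) = 105 · (5/105) = 5.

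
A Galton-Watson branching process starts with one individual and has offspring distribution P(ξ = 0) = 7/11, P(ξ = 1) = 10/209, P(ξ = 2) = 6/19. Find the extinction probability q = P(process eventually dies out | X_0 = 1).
q = 1

Mean offspring μ = 0·7/11 + 1·10/209 + 2·6/19 = 142/209 ≤ 1. For μ ≤ 1 with offspring not concentrated at 1, the Galton-Watson process goes extinct almost surely, so q = 1.
(Algebraic check: The pgf is f(s) = 7/11 + 10/209·s + 6/19·s². The extinction probability q is the smallest fixed point of f in [0, 1]. Setting s = f(s):
  6/19·s² + (10/209 − 1)·s + 7/11 = 0
  6/19·s² − (7/11 + 6/19)·s + 7/11 = 0
which factors as (s − 1)·(6/19·s − 7/11) = 0, giving roots s = 1 and s = (7/11)/(6/19) = 133/66. Since 133/66 ≥ 1, the smallest root in [0, 1] is s = 1.)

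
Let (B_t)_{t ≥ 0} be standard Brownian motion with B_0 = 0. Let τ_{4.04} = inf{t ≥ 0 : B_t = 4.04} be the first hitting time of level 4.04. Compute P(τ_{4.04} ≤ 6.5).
P(τ_{4.04} ≤ 6.5) = 2(1 − Φ(4.04/√6.5)) = 2(1 − Φ(1.5846)) ≈ 0.1131

By the reflection principle for standard BM, P(τ_b ≤ t) = 2 · P(B_t ≥ b). Since B_t ~ N(0, t), P(B_t ≥ 4.04) = 1 − Φ(4.04/√t) = 1 − Φ(4.04/√6.5) = 1 − Φ(1.5846) ≈ 0.05653. Doubling: P(τ_{4.04} ≤ 6.5) ≈ 2 · 0.05653 = 0.11306 ≈ 0.1131.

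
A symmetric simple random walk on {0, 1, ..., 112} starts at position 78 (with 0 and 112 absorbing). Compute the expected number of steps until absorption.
E[τ | X_0 = 78] = 2652

Let v_k = E[τ | X_0 = k]. Boundary: v_0 = v_112 = 0. Recurrence: v_k = 1 + (v_{k-1} + v_{k+1})/2 for 1 ≤ k ≤ 111. The particular solution to v_k − (v_{k-1} + v_{k+1})/2 = 1 is v_k = −k^2. Adding homogeneous solution A + B k and matching boundaries gives v_k = k (112 − k). Substituting k = 78: v_78 = 78 · 34 = 2652.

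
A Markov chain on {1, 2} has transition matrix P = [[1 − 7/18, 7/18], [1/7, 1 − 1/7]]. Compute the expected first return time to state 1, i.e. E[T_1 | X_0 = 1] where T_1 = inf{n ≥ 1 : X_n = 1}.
E[T_1 | X_0 = 1] = 1/π_1 = 67/18

For an irreducible recurrent Markov chain with stationary distribution π, E[T_i | X_0 = i] = 1/π_i (Kac's formula). Here π_1 = (1/7)/(7/18 + 1/7) = (1/7)/(67/126) = 18/67, so E[T_1 | X_0 = 1] = 1/π_1 = (7/18 + 1/7)/(1/7) = (67/126)/(1/7) = 67/18.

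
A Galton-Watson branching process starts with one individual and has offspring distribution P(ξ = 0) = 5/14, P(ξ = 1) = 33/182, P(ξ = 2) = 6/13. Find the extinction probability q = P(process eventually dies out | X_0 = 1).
q = 65/84

The pgf is f(s) = 5/14 + 33/182·s + 6/13·s². The extinction probability q is the smallest fixed point of f in [0, 1]. Setting s = f(s):
  6/13·s² + (33/182 − 1)·s + 5/14 = 0
  6/13·s² − (5/14 + 6/13)·s + 5/14 = 0
which factors as (s − 1)·(6/13·s − 5/14) = 0, giving roots s = 1 and s = (5/14)/(6/13) = 65/84.
Mean offspring μ = 33/182 + 2·6/13 = 201/182 > 1 (supercritical), so q < 1. The extinction probability is the smaller root: q = (5/14)/(6/13) = 65/84.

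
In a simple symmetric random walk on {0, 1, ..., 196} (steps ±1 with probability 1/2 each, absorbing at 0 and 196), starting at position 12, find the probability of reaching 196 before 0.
P(hit 196 before 0) = 12/196 = 3/49

Let u_k = P(hit 196 before 0 | start at k). Then u_0 = 0, u_196 = 1, and u_k = u_{k-1}/2 + u_{k+1}/2 for 1 ≤ k ≤ 195. This harmonic recurrence is solved by u_k = k/196, giving u_12 = 12/196 = 3/49.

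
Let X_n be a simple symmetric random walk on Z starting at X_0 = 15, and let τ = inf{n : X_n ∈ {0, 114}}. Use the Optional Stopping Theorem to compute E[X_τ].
E[X_τ] = 15

X_n is a martingale and τ is a bounded-mean stopping time (indeed τ is finite a.s. with bounded expectation since the walk is in a bounded region). By the OST, E[X_τ] = E[X_0] = 15. Equivalently: E[X_τ] = 114 · P(hit 114 first) + 0 · P(hit 0 first) = 114 · (15/114) = 15.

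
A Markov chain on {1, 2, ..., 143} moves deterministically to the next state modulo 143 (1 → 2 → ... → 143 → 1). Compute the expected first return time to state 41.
E[T_41 | X_0 = 41] = 143

The chain cycles deterministically, so starting at state 41 it returns in exactly 143 steps. Equivalently, the stationary distribution is uniform π_j = 1/143 for every state j, so by Kac's formula E[T_41] = 1/π_41 = 143.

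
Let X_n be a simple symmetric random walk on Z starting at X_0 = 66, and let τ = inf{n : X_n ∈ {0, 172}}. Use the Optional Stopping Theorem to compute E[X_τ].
E[X_τ] = 66

X_n is a martingale and τ is a bounded-mean stopping time (indeed τ is finite a.s. with bounded expectation since the walk is in a bounded region). By the OST, E[X_τ] = E[X_0] = 66. Equivalently: E[X_τ] = 172 · P(hit 172 first) + 0 · P(hit 0 first) = 172 · (66/172) = 66.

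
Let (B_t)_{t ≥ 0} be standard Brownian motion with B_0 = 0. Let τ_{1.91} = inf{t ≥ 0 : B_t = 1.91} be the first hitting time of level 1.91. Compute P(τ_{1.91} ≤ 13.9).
P(τ_{1.91} ≤ 13.9) = 2(1 − Φ(1.91/√13.9)) = 2(1 − Φ(0.5123)) ≈ 0.6084

By the reflection principle for standard BM, P(τ_b ≤ t) = 2 · P(B_t ≥ b). Since B_t ~ N(0, t), P(B_t ≥ 1.91) = 1 − Φ(1.91/√t) = 1 − Φ(1.91/√13.9) = 1 − Φ(0.5123) ≈ 0.30422. Doubling: P(τ_{1.91} ≤ 13.9) ≈ 2 · 0.30422 = 0.60844 ≈ 0.6084.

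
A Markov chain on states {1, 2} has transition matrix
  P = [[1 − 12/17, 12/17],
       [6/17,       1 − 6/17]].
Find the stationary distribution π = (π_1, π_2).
π_1 = 1/3, π_2 = 2/3

Solve πP = π with π_1 + π_2 = 1. From πP = π: π_1 · (1 − 12/17) + π_2 · 6/17 = π_1 ⇒ π_2 · 6/17 = π_1 · 12/17 ⇒ π_2/π_1 = (12/17)/(6/17) = 2. Together with π_1 + π_2 = 1:
  π_1 = (6/17)/(12/17 + 6/17) = (6/17)/(18/17) = 1/3,
  π_2 = (12/17)/(12/17 + 6/17) = (12/17)/(18/17) = 2/3.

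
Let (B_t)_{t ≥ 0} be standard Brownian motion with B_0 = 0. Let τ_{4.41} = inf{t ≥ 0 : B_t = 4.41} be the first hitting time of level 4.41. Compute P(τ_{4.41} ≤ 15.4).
P(τ_{4.41} ≤ 15.4) = 2(1 − Φ(4.41/√15.4)) = 2(1 − Φ(1.1238)) ≈ 0.2611

By the reflection principle for standard BM, P(τ_b ≤ t) = 2 · P(B_t ≥ b). Since B_t ~ N(0, t), P(B_t ≥ 4.41) = 1 − Φ(4.41/√t) = 1 − Φ(4.41/√15.4) = 1 − Φ(1.1238) ≈ 0.13055. Doubling: P(τ_{4.41} ≤ 15.4) ≈ 2 · 0.13055 = 0.26110 ≈ 0.2611.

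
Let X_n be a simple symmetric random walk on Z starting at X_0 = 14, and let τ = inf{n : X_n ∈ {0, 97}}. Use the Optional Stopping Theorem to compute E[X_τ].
E[X_τ] = 14

X_n is a martingale and τ is a bounded-mean stopping time (indeed τ is finite a.s. with bounded expectation since the walk is in a bounded region). By the OST, E[X_τ] = E[X_0] = 14. Equivalently: E[X_τ] = 97 · P(hit 97 first) + 0 · P(hit 0 first) = 97 · (14/97) = 14.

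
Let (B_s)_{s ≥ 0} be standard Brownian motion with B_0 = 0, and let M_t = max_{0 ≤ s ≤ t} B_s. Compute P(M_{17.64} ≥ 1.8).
P(M_{17.64} ≥ 1.8) = 2·P(B_{17.64} ≥ 1.8) = 2(1 − Φ(1.8/√17.64)) ≈ 0.6682

By the reflection principle for Brownian motion, P(M_t ≥ a) = 2 · P(B_t ≥ a) for a ≥ 0. Since B_t ~ N(0, t), P(B_t ≥ 1.8) = 1 − Φ(1.8/√t) = 1 − Φ(1.8/√17.64) = 1 − Φ(0.4286). So
  P(M_{17.64} ≥ 1.8) = 2(1 − Φ(0.4286)) ≈ 0.6682.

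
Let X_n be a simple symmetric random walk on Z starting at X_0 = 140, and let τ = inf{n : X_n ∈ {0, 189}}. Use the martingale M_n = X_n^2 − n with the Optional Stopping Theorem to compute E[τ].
E[τ] = 6860

M_n = X_n^2 − n is a martingale (since E[X_{n+1}^2 | F_n] = X_n^2 + 1). By OST (τ has finite mean in a bounded region), E[M_τ] = E[M_0] = X_0^2 − 0 = 140^2 = 19600. Also E[M_τ] = E[X_τ^2] − E[τ]. The walk exits at 0 or 189, with P(hit 189 first) = 140/189, so E[X_τ^2] = 189^2 · 140/189 + 0 = 26460. Thus E[τ] = E[X_τ^2] − E[M_τ] = 26460 − 19600 = 6860 = 140(189 − 140) = 6860.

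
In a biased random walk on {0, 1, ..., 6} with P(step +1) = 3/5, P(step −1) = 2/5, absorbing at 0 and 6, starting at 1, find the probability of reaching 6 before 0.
P(hit 6 before 0) = (1 − (2/3)^1) / (1 − (2/3)^6) = 243/665

Let u_k denote P(reach 6 before 0 | start at k). Boundary: u_0 = 0, u_6 = 1. Recurrence: u_k = 3/5·u_{k+1} + 2/5·u_{k-1} for 1 ≤ k ≤ 5. Try u_k = A + B·r^k with r = q/p = (2/5)/(3/5) = 2/3. Substitution satisfies the recurrence; boundary conditions give:
  u_k = (1 − r^k) / (1 − r^N) = (1 − (2/3)^1) / (1 − (2/3)^6) = 243/665.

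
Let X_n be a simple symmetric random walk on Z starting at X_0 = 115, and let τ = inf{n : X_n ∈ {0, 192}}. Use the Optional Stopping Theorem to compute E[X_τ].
E[X_τ] = 115

X_n is a martingale and τ is a bounded-mean stopping time (indeed τ is finite a.s. with bounded expectation since the walk is in a bounded region). By the OST, E[X_τ] = E[X_0] = 115. Equivalently: E[X_τ] = 192 · P(hit 192 first) + 0 · P(hit 0 first) = 192 · (115/192) = 115.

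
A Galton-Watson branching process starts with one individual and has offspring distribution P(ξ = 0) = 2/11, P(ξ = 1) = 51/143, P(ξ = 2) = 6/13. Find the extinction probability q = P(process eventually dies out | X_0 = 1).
q = 13/33

The pgf is f(s) = 2/11 + 51/143·s + 6/13·s². The extinction probability q is the smallest fixed point of f in [0, 1]. Setting s = f(s):
  6/13·s² + (51/143 − 1)·s + 2/11 = 0
  6/13·s² − (2/11 + 6/13)·s + 2/11 = 0
which factors as (s − 1)·(6/13·s − 2/11) = 0, giving roots s = 1 and s = (2/11)/(6/13) = 13/33.
Mean offspring μ = 51/143 + 2·6/13 = 183/143 > 1 (supercritical), so q < 1. The extinction probability is the smaller root: q = (2/11)/(6/13) = 13/33.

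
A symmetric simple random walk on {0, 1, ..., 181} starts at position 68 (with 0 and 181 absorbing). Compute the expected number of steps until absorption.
E[τ | X_0 = 68] = 7684

Let v_k = E[τ | X_0 = k]. Boundary: v_0 = v_181 = 0. Recurrence: v_k = 1 + (v_{k-1} + v_{k+1})/2 for 1 ≤ k ≤ 180. The particular solution to v_k − (v_{k-1} + v_{k+1})/2 = 1 is v_k = −k^2. Adding homogeneous solution A + B k and matching boundaries gives v_k = k (181 − k). Substituting k = 68: v_68 = 68 · 113 = 7684.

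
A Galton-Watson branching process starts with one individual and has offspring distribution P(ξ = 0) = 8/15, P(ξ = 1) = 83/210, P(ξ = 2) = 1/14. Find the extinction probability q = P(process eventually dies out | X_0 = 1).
q = 1

Mean offspring μ = 0·8/15 + 1·83/210 + 2·1/14 = 113/210 ≤ 1. For μ ≤ 1 with offspring not concentrated at 1, the Galton-Watson process goes extinct almost surely, so q = 1.
(Algebraic check: The pgf is f(s) = 8/15 + 83/210·s + 1/14·s². The extinction probability q is the smallest fixed point of f in [0, 1]. Setting s = f(s):
  1/14·s² + (83/210 − 1)·s + 8/15 = 0
  1/14·s² − (8/15 + 1/14)·s + 8/15 = 0
which factors as (s − 1)·(1/14·s − 8/15) = 0, giving roots s = 1 and s = (8/15)/(1/14) = 112/15. Since 112/15 ≥ 1, the smallest root in [0, 1] is s = 1.)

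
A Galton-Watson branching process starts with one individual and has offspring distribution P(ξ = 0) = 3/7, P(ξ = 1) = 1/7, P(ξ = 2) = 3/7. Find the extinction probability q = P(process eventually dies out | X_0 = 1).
q = 1

Mean offspring μ = 0·3/7 + 1·1/7 + 2·3/7 = 1 ≤ 1. For μ ≤ 1 with offspring not concentrated at 1, the Galton-Watson process goes extinct almost surely, so q = 1.
(Algebraic check: The pgf is f(s) = 3/7 + 1/7·s + 3/7·s². The extinction probability q is the smallest fixed point of f in [0, 1]. Setting s = f(s):
  3/7·s² + (1/7 − 1)·s + 3/7 = 0
  3/7·s² − (3/7 + 3/7)·s + 3/7 = 0
which factors as (s − 1)·(3/7·s − 3/7) = 0, giving roots s = 1 and s = (3/7)/(3/7) = 1. Since 1 ≥ 1, the smallest root in [0, 1] is s = 1.)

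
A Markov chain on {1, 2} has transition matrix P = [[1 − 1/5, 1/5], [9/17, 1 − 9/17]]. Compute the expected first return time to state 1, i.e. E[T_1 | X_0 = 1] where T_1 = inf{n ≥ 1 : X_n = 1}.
E[T_1 | X_0 = 1] = 1/π_1 = 62/45

For an irreducible recurrent Markov chain with stationary distribution π, E[T_i | X_0 = i] = 1/π_i (Kac's formula). Here π_1 = (9/17)/(1/5 + 9/17) = (9/17)/(62/85) = 45/62, so E[T_1 | X_0 = 1] = 1/π_1 = (1/5 + 9/17)/(9/17) = (62/85)/(9/17) = 62/45.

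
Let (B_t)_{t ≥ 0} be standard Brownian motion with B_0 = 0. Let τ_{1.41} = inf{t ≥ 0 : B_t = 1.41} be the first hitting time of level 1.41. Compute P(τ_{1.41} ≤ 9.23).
P(τ_{1.41} ≤ 9.23) = 2(1 − Φ(1.41/√9.23)) = 2(1 − Φ(0.4641)) ≈ 0.6426

By the reflection principle for standard BM, P(τ_b ≤ t) = 2 · P(B_t ≥ b). Since B_t ~ N(0, t), P(B_t ≥ 1.41) = 1 − Φ(1.41/√t) = 1 − Φ(1.41/√9.23) = 1 − Φ(0.4641) ≈ 0.32129. Doubling: P(τ_{1.41} ≤ 9.23) ≈ 2 · 0.32129 = 0.64258 ≈ 0.6426.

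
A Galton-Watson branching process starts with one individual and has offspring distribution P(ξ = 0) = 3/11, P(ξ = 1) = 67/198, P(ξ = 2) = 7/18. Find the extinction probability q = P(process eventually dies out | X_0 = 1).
q = 54/77

The pgf is f(s) = 3/11 + 67/198·s + 7/18·s². The extinction probability q is the smallest fixed point of f in [0, 1]. Setting s = f(s):
  7/18·s² + (67/198 − 1)·s + 3/11 = 0
  7/18·s² − (3/11 + 7/18)·s + 3/11 = 0
which factors as (s − 1)·(7/18·s − 3/11) = 0, giving roots s = 1 and s = (3/11)/(7/18) = 54/77.
Mean offspring μ = 67/198 + 2·7/18 = 221/198 > 1 (supercritical), so q < 1. The extinction probability is the smaller root: q = (3/11)/(7/18) = 54/77.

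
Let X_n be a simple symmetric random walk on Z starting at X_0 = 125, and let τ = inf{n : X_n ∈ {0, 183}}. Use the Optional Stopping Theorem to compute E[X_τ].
E[X_τ] = 125

X_n is a martingale and τ is a bounded-mean stopping time (indeed τ is finite a.s. with bounded expectation since the walk is in a bounded region). By the OST, E[X_τ] = E[X_0] = 125. Equivalently: E[X_τ] = 183 · P(hit 183 first) + 0 · P(hit 0 first) = 183 · (125/183) = 125.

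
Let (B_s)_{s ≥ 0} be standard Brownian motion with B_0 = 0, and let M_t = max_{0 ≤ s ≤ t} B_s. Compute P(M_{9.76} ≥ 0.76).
P(M_{9.76} ≥ 0.76) = 2·P(B_{9.76} ≥ 0.76) = 2(1 − Φ(0.76/√9.76)) ≈ 0.8078

By the reflection principle for Brownian motion, P(M_t ≥ a) = 2 · P(B_t ≥ a) for a ≥ 0. Since B_t ~ N(0, t), P(B_t ≥ 0.76) = 1 − Φ(0.76/√t) = 1 − Φ(0.76/√9.76) = 1 − Φ(0.2433). So
  P(M_{9.76} ≥ 0.76) = 2(1 − Φ(0.2433)) ≈ 0.8078.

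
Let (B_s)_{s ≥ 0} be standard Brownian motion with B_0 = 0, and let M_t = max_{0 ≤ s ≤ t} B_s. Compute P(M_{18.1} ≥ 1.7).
P(M_{18.1} ≥ 1.7) = 2·P(B_{18.1} ≥ 1.7) = 2(1 − Φ(1.7/√18.1)) ≈ 0.6895

By the reflection principle for Brownian motion, P(M_t ≥ a) = 2 · P(B_t ≥ a) for a ≥ 0. Since B_t ~ N(0, t), P(B_t ≥ 1.7) = 1 − Φ(1.7/√t) = 1 − Φ(1.7/√18.1) = 1 − Φ(0.3996). So
  P(M_{18.1} ≥ 1.7) = 2(1 − Φ(0.3996)) ≈ 0.6895.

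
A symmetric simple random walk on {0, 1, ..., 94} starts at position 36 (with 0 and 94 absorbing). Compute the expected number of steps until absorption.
E[τ | X_0 = 36] = 2088

Let v_k = E[τ | X_0 = k]. Boundary: v_0 = v_94 = 0. Recurrence: v_k = 1 + (v_{k-1} + v_{k+1})/2 for 1 ≤ k ≤ 93. The particular solution to v_k − (v_{k-1} + v_{k+1})/2 = 1 is v_k = −k^2. Adding homogeneous solution A + B k and matching boundaries gives v_k = k (94 − k). Substituting k = 36: v_36 = 36 · 58 = 2088.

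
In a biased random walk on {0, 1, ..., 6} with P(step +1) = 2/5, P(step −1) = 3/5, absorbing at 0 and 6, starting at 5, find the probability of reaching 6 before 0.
P(hit 6 before 0) = (1 − (3/2)^5) / (1 − (3/2)^6) = 422/665

Let u_k denote P(reach 6 before 0 | start at k). Boundary: u_0 = 0, u_6 = 1. Recurrence: u_k = 2/5·u_{k+1} + 3/5·u_{k-1} for 1 ≤ k ≤ 5. Try u_k = A + B·r^k with r = q/p = (3/5)/(2/5) = 3/2. Substitution satisfies the recurrence; boundary conditions give:
  u_k = (1 − r^k) / (1 − r^N) = (1 − (3/2)^5) / (1 − (3/2)^6) = 422/665.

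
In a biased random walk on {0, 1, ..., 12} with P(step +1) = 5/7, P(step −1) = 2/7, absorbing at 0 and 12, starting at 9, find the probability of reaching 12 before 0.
P(hit 12 before 0) = (1 − (2/5)^9) / (1 − (2/5)^12) = 2086125/2086637

Let u_k denote P(reach 12 before 0 | start at k). Boundary: u_0 = 0, u_12 = 1. Recurrence: u_k = 5/7·u_{k+1} + 2/7·u_{k-1} for 1 ≤ k ≤ 11. Try u_k = A + B·r^k with r = q/p = (2/7)/(5/7) = 2/5. Substitution satisfies the recurrence; boundary conditions give:
  u_k = (1 − r^k) / (1 − r^N) = (1 − (2/5)^9) / (1 − (2/5)^12) = 2086125/2086637.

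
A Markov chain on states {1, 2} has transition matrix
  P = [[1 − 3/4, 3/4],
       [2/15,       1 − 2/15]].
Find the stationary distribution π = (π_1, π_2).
π_1 = 8/53, π_2 = 45/53

Solve πP = π with π_1 + π_2 = 1. From πP = π: π_1 · (1 − 3/4) + π_2 · 2/15 = π_1 ⇒ π_2 · 2/15 = π_1 · 3/4 ⇒ π_2/π_1 = (3/4)/(2/15) = 45/8. Together with π_1 + π_2 = 1:
  π_1 = (2/15)/(3/4 + 2/15) = (2/15)/(53/60) = 8/53,
  π_2 = (3/4)/(3/4 + 2/15) = (3/4)/(53/60) = 45/53.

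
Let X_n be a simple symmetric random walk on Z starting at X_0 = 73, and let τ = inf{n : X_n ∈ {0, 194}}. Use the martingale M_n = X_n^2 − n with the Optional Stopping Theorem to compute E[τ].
E[τ] = 8833

M_n = X_n^2 − n is a martingale (since E[X_{n+1}^2 | F_n] = X_n^2 + 1). By OST (τ has finite mean in a bounded region), E[M_τ] = E[M_0] = X_0^2 − 0 = 73^2 = 5329. Also E[M_τ] = E[X_τ^2] − E[τ]. The walk exits at 0 or 194, with P(hit 194 first) = 73/194, so E[X_τ^2] = 194^2 · 73/194 + 0 = 14162. Thus E[τ] = E[X_τ^2] − E[M_τ] = 14162 − 5329 = 8833 = 73(194 − 73) = 8833.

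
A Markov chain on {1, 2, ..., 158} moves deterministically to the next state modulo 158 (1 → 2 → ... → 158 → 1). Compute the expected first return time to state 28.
E[T_28 | X_0 = 28] = 158

The chain cycles deterministically, so starting at state 28 it returns in exactly 158 steps. Equivalently, the stationary distribution is uniform π_j = 1/158 for every state j, so by Kac's formula E[T_28] = 1/π_28 = 158.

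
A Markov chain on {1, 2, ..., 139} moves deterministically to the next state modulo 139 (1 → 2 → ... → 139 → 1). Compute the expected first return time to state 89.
E[T_89 | X_0 = 89] = 139

The chain cycles deterministically, so starting at state 89 it returns in exactly 139 steps. Equivalently, the stationary distribution is uniform π_j = 1/139 for every state j, so by Kac's formula E[T_89] = 1/π_89 = 139.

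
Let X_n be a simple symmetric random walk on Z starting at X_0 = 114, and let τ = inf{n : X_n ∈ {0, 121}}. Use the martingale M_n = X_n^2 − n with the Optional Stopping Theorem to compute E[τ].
E[τ] = 798

M_n = X_n^2 − n is a martingale (since E[X_{n+1}^2 | F_n] = X_n^2 + 1). By OST (τ has finite mean in a bounded region), E[M_τ] = E[M_0] = X_0^2 − 0 = 114^2 = 12996. Also E[M_τ] = E[X_τ^2] − E[τ]. The walk exits at 0 or 121, with P(hit 121 first) = 114/121, so E[X_τ^2] = 121^2 · 114/121 + 0 = 13794. Thus E[τ] = E[X_τ^2] − E[M_τ] = 13794 − 12996 = 798 = 114(121 − 114) = 798.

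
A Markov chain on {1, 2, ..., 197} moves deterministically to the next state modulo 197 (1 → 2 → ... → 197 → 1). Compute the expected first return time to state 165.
E[T_165 | X_0 = 165] = 197

The chain cycles deterministically, so starting at state 165 it returns in exactly 197 steps. Equivalently, the stationary distribution is uniform π_j = 1/197 for every state j, so by Kac's formula E[T_165] = 1/π_165 = 197.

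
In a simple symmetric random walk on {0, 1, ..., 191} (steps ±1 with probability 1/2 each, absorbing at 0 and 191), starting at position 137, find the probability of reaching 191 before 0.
P(hit 191 before 0) = 137/191

Let u_k = P(hit 191 before 0 | start at k). Then u_0 = 0, u_191 = 1, and u_k = u_{k-1}/2 + u_{k+1}/2 for 1 ≤ k ≤ 190. This harmonic recurrence is solved by u_k = k/191, giving u_137 = 137/191.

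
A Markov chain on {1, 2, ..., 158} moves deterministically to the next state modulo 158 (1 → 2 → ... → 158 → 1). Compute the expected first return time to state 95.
E[T_95 | X_0 = 95] = 158

The chain cycles deterministically, so starting at state 95 it returns in exactly 158 steps. Equivalently, the stationary distribution is uniform π_j = 1/158 for every state j, so by Kac's formula E[T_95] = 1/π_95 = 158.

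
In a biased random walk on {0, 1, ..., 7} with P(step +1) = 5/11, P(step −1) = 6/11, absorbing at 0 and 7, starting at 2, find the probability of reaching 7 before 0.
P(hit 7 before 0) = (1 − (6/5)^2) / (1 − (6/5)^7) = 34375/201811

Let u_k denote P(reach 7 before 0 | start at k). Boundary: u_0 = 0, u_7 = 1. Recurrence: u_k = 5/11·u_{k+1} + 6/11·u_{k-1} for 1 ≤ k ≤ 6. Try u_k = A + B·r^k with r = q/p = (6/11)/(5/11) = 6/5. Substitution satisfies the recurrence; boundary conditions give:
  u_k = (1 − r^k) / (1 − r^N) = (1 − (6/5)^2) / (1 − (6/5)^7) = 34375/201811.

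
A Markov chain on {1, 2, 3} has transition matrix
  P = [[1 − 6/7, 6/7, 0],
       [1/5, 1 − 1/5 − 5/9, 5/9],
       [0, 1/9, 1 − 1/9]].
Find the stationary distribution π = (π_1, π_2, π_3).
π = (7/187, 30/187, 150/187)

This is a birth-death chain on three states, which satisfies detailed balance: π_1 · P_{12} = π_2 · P_{21} and π_2 · P_{23} = π_3 · P_{32}.
From π_1 · 6/7 = π_2 · 1/5: π_2/π_1 = (6/7)/(1/5) = 30/7.
From π_2 · 5/9 = π_3 · 1/9: π_3/π_2 = (5/9)/(1/9) = 5.
Take π_1 proportional to 1; then unnormalized π = (1, 30/7, 150/7). Normalize by dividing by the sum 187/7:
  π = (7/187, 30/187, 150/187).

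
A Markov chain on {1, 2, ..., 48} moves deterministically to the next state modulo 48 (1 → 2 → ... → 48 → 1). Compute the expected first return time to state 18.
E[T_18 | X_0 = 18] = 48

The chain cycles deterministically, so starting at state 18 it returns in exactly 48 steps. Equivalently, the stationary distribution is uniform π_j = 1/48 for every state j, so by Kac's formula E[T_18] = 1/π_18 = 48.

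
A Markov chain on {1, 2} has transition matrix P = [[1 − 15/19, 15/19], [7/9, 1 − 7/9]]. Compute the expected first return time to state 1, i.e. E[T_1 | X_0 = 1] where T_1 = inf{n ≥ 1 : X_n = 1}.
E[T_1 | X_0 = 1] = 1/π_1 = 268/133

For an irreducible recurrent Markov chain with stationary distribution π, E[T_i | X_0 = i] = 1/π_i (Kac's formula). Here π_1 = (7/9)/(15/19 + 7/9) = (7/9)/(268/171) = 133/268, so E[T_1 | X_0 = 1] = 1/π_1 = (15/19 + 7/9)/(7/9) = (268/171)/(7/9) = 268/133.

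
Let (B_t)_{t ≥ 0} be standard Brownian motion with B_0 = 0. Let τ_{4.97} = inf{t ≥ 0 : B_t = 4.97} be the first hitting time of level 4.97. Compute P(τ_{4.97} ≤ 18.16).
P(τ_{4.97} ≤ 18.16) = 2(1 − Φ(4.97/√18.16)) = 2(1 − Φ(1.1663)) ≈ 0.2435

By the reflection principle for standard BM, P(τ_b ≤ t) = 2 · P(B_t ≥ b). Since B_t ~ N(0, t), P(B_t ≥ 4.97) = 1 − Φ(4.97/√t) = 1 − Φ(4.97/√18.16) = 1 − Φ(1.1663) ≈ 0.12175. Doubling: P(τ_{4.97} ≤ 18.16) ≈ 2 · 0.12175 = 0.24350 ≈ 0.2435.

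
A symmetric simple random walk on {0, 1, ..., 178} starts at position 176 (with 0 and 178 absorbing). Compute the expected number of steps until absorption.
E[τ | X_0 = 176] = 352

Let v_k = E[τ | X_0 = k]. Boundary: v_0 = v_178 = 0. Recurrence: v_k = 1 + (v_{k-1} + v_{k+1})/2 for 1 ≤ k ≤ 177. The particular solution to v_k − (v_{k-1} + v_{k+1})/2 = 1 is v_k = −k^2. Adding homogeneous solution A + B k and matching boundaries gives v_k = k (178 − k). Substituting k = 176: v_176 = 176 · 2 = 352.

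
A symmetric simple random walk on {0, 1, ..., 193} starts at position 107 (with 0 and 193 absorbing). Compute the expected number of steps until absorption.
E[τ | X_0 = 107] = 9202

Let v_k = E[τ | X_0 = k]. Boundary: v_0 = v_193 = 0. Recurrence: v_k = 1 + (v_{k-1} + v_{k+1})/2 for 1 ≤ k ≤ 192. The particular solution to v_k − (v_{k-1} + v_{k+1})/2 = 1 is v_k = −k^2. Adding homogeneous solution A + B k and matching boundaries gives v_k = k (193 − k). Substituting k = 107: v_107 = 107 · 86 = 9202.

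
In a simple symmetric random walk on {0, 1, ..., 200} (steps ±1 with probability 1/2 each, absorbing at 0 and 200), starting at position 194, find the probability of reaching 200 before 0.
P(hit 200 before 0) = 194/200 = 97/100

Let u_k = P(hit 200 before 0 | start at k). Then u_0 = 0, u_200 = 1, and u_k = u_{k-1}/2 + u_{k+1}/2 for 1 ≤ k ≤ 199. This harmonic recurrence is solved by u_k = k/200, giving u_194 = 194/200 = 97/100.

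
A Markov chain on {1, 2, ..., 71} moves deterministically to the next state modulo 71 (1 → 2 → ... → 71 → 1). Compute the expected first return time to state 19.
E[T_19 | X_0 = 19] = 71

The chain cycles deterministically, so starting at state 19 it returns in exactly 71 steps. Equivalently, the stationary distribution is uniform π_j = 1/71 for every state j, so by Kac's formula E[T_19] = 1/π_19 = 71.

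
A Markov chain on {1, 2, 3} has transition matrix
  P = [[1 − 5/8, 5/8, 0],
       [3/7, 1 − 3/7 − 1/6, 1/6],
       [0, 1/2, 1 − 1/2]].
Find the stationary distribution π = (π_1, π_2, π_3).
π = (18/53, 105/212, 35/212)

This is a birth-death chain on three states, which satisfies detailed balance: π_1 · P_{12} = π_2 · P_{21} and π_2 · P_{23} = π_3 · P_{32}.
From π_1 · 5/8 = π_2 · 3/7: π_2/π_1 = (5/8)/(3/7) = 35/24.
From π_2 · 1/6 = π_3 · 1/2: π_3/π_2 = (1/6)/(1/2) = 1/3.
Take π_1 proportional to 1; then unnormalized π = (1, 35/24, 35/72). Normalize by dividing by the sum 53/18:
  π = (18/53, 105/212, 35/212).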